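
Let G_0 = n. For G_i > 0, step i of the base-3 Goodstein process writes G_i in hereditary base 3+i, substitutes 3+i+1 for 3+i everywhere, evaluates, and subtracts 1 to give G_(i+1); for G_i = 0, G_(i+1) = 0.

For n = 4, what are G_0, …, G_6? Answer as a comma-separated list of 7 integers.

G_0=4  [base 3] 3 + 1  →[3↦4]→  4 + 1 = 5  −1 ⇒ G_1=4
G_1=4  [base 4] 4  →[4↦5]→  5 = 5  −1 ⇒ G_2=4
G_2=4  [base 5] 4  →[5↦6]→  4 = 4  −1 ⇒ G_3=3
G_3=3  [base 6] 3  →[6↦7]→  3 = 3  −1 ⇒ G_4=2
G_4=2  [base 7] 2  →[7↦8]→  2 = 2  −1 ⇒ G_5=1
G_5=1  [base 8] 1  →[8↦9]→  1 = 1  −1 ⇒ G_6=0

4, 4, 4, 3, 2, 1, 0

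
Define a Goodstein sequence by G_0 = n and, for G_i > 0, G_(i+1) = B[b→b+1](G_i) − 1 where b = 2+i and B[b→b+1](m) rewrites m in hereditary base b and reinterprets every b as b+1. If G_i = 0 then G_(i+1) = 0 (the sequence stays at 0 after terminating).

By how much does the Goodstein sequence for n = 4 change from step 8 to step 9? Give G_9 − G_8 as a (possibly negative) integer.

base 2: 4 = 2^2; at 3: 3^3 = 27; next = 26
base 3: 26 = 2·3^2 + 2·3 + 2; at 4: 2·4^2 + 2·4 + 2 = 42; next = 41
base 4: 41 = 2·4^2 + 2·4 + 1; at 5: 2·5^2 + 2·5 + 1 = 61; next = 60
base 5: 60 = 2·5^2 + 2·5; at 6: 2·6^2 + 2·6 = 84; next = 83
base 6: 83 = 2·6^2 + 6 + 5; at 7: 2·7^2 + 7 + 5 = 110; next = 109
base 7: 109 = 2·7^2 + 7 + 4; at 8: 2·8^2 + 8 + 4 = 140; next = 139
base 8: 139 = 2·8^2 + 8 + 3; at 9: 2·9^2 + 9 + 3 = 174; next = 173
base 9: 173 = 2·9^2 + 9 + 2; at 10: 2·10^2 + 10 + 2 = 212; next = 211
base 10: 211 = 2·10^2 + 10 + 1; at 11: 2·11^2 + 11 + 1 = 254; next = 253

42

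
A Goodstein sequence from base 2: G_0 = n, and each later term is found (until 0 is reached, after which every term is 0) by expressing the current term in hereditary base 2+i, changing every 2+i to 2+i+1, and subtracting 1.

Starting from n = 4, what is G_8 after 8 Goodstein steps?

211

(0) 4|_2 = 2^2 ↦ 3^3|_3 = 27 ⇒ 26
(1) 26|_3 = 2·3^2 + 2·3 + 2 ↦ 2·4^2 + 2·4 + 2|_4 = 42 ⇒ 41
(2) 41|_4 = 2·4^2 + 2·4 + 1 ↦ 2·5^2 + 2·5 + 1|_5 = 61 ⇒ 60
(3) 60|_5 = 2·5^2 + 2·5 ↦ 2·6^2 + 2·6|_6 = 84 ⇒ 83
(4) 83|_6 = 2·6^2 + 6 + 5 ↦ 2·7^2 + 7 + 5|_7 = 110 ⇒ 109
(5) 109|_7 = 2·7^2 + 7 + 4 ↦ 2·8^2 + 8 + 4|_8 = 140 ⇒ 139
(6) 139|_8 = 2·8^2 + 8 + 3 ↦ 2·9^2 + 9 + 3|_9 = 174 ⇒ 173
(7) 173|_9 = 2·9^2 + 9 + 2 ↦ 2·10^2 + 10 + 2|_10 = 212 ⇒ 211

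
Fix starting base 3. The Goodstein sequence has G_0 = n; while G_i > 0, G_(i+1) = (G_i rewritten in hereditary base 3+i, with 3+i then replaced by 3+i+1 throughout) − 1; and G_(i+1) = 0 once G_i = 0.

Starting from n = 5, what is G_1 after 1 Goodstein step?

5 —HB3→ 3 + 2 —bump→ 4 + 2 = 6 —(−1)→ 5
5 —HB4→ 4 + 1 —bump→ 5 + 1 = 6 —(−1)→ 5

5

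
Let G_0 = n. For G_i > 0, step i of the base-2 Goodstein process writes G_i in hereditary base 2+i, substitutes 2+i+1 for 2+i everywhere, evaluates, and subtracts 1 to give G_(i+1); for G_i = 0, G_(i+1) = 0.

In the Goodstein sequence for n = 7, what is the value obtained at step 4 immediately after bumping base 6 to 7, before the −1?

(0) 7|_2 = 2^2 + 2 + 1 ↦ 3^3 + 3 + 1|_3 = 31 ⇒ 30
(1) 30|_3 = 3^3 + 3 ↦ 4^4 + 4|_4 = 260 ⇒ 259
(2) 259|_4 = 4^4 + 3 ↦ 5^5 + 3|_5 = 3128 ⇒ 3127
(3) 3127|_5 = 5^5 + 2 ↦ 6^6 + 2|_6 = 46658 ⇒ 46657
(4) 46657|_6 = 6^6 + 1 ↦ 7^7 + 1|_7 = 823544 ⇒ 823543

823544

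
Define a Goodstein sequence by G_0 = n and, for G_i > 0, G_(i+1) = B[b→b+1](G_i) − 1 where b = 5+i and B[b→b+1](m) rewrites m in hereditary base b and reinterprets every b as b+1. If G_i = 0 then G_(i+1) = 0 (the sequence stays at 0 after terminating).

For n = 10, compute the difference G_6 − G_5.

0

i=0: 10 = 2·5 (b=5); 5→6: 2·6 = 12; 12−1 = 11
i=1: 11 = 6 + 5 (b=6); 6→7: 7 + 5 = 12; 12−1 = 11
i=2: 11 = 7 + 4 (b=7); 7→8: 8 + 4 = 12; 12−1 = 11
i=3: 11 = 8 + 3 (b=8); 8→9: 9 + 3 = 12; 12−1 = 11
i=4: 11 = 9 + 2 (b=9); 9→10: 10 + 2 = 12; 12−1 = 11
i=5: 11 = 10 + 1 (b=10); 10→11: 11 + 1 = 12; 12−1 = 11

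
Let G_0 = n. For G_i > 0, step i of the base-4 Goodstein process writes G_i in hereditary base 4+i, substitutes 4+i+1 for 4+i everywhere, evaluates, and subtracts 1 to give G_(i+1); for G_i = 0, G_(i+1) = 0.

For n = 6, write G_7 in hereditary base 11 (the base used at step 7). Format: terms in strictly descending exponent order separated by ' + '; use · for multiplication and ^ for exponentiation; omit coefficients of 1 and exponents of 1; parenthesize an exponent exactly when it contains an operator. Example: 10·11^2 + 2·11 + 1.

2

G_0 = 6. HB_4(6) = 4 + 2. Bump = 7. G_1 = 6.
G_1 = 6. HB_5(6) = 5 + 1. Bump = 7. G_2 = 6.
G_2 = 6. HB_6(6) = 6. Bump = 7. G_3 = 6.
G_3 = 6. HB_7(6) = 6. Bump = 6. G_4 = 5.
G_4 = 5. HB_8(5) = 5. Bump = 5. G_5 = 4.
G_5 = 4. HB_9(4) = 4. Bump = 4. G_6 = 3.
G_6 = 3. HB_10(3) = 3. Bump = 3. G_7 = 2.
G_7 = 2. HB_11(2) = 2. Bump = 2. G_8 = 1.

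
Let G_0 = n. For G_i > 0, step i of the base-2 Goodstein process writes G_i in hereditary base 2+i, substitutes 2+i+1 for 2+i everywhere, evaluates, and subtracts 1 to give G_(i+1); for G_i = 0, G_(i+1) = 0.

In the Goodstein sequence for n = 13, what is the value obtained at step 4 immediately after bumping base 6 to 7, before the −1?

13 —HB2→ 2^(2 + 1) + 2^2 + 1 —bump→ 3^(3 + 1) + 3^3 + 1 = 109 —(−1)→ 108
108 —HB3→ 3^(3 + 1) + 3^3 —bump→ 4^(4 + 1) + 4^4 = 1280 —(−1)→ 1279
1279 —HB4→ 4^(4 + 1) + 3·4^3 + 3·4^2 + 3·4 + 3 —bump→ 5^(5 + 1) + 3·5^3 + 3·5^2 + 3·5 + 3 = 16093 —(−1)→ 16092
16092 —HB5→ 5^(5 + 1) + 3·5^3 + 3·5^2 + 3·5 + 2 —bump→ 6^(6 + 1) + 3·6^3 + 3·6^2 + 3·6 + 2 = 280712 —(−1)→ 280711
280711 —HB6→ 6^(6 + 1) + 3·6^3 + 3·6^2 + 3·6 + 1 —bump→ 7^(7 + 1) + 3·7^3 + 3·7^2 + 3·7 + 1 = 5765999 —(−1)→ 5765998

5765999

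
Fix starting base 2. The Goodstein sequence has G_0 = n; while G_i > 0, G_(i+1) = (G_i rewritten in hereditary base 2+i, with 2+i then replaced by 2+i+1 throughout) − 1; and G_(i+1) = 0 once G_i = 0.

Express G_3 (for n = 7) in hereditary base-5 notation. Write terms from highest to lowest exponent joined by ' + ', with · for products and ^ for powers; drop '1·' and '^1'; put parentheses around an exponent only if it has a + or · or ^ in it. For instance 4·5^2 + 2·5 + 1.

5^5 + 2

i=0: 7 = 2^2 + 2 + 1 (b=2); 2→3: 3^3 + 3 + 1 = 31; 31−1 = 30
i=1: 30 = 3^3 + 3 (b=3); 3→4: 4^4 + 4 = 260; 260−1 = 259
i=2: 259 = 4^4 + 3 (b=4); 4→5: 5^5 + 3 = 3128; 3128−1 = 3127
i=3: 3127 = 5^5 + 2 (b=5); 5→6: 6^6 + 2 = 46658; 46658−1 = 46657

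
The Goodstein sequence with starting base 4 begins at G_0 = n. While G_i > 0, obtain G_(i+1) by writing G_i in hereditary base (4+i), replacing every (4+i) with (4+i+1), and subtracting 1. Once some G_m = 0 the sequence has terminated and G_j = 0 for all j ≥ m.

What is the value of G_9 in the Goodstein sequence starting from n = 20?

123

(0) 20|_4 = 4^2 + 4 ↦ 5^2 + 5|_5 = 30 ⇒ 29
(1) 29|_5 = 5^2 + 4 ↦ 6^2 + 4|_6 = 40 ⇒ 39
(2) 39|_6 = 6^2 + 3 ↦ 7^2 + 3|_7 = 52 ⇒ 51
(3) 51|_7 = 7^2 + 2 ↦ 8^2 + 2|_8 = 66 ⇒ 65
(4) 65|_8 = 8^2 + 1 ↦ 9^2 + 1|_9 = 82 ⇒ 81
(5) 81|_9 = 9^2 ↦ 10^2|_10 = 100 ⇒ 99
(6) 99|_10 = 9·10 + 9 ↦ 9·11 + 9|_11 = 108 ⇒ 107
(7) 107|_11 = 9·11 + 8 ↦ 9·12 + 8|_12 = 116 ⇒ 115
(8) 115|_12 = 9·12 + 7 ↦ 9·13 + 7|_13 = 124 ⇒ 123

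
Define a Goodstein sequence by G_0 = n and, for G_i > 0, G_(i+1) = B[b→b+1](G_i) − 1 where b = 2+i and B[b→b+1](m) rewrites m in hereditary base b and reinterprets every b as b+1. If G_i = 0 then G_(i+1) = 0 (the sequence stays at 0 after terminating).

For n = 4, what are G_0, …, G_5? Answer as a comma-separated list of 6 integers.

4, 26, 41, 60, 83, 109

G_0 = 4. HB_2(4) = 2^2. Bump = 27. G_1 = 26.
G_1 = 26. HB_3(26) = 2·3^2 + 2·3 + 2. Bump = 42. G_2 = 41.
G_2 = 41. HB_4(41) = 2·4^2 + 2·4 + 1. Bump = 61. G_3 = 60.
G_3 = 60. HB_5(60) = 2·5^2 + 2·5. Bump = 84. G_4 = 83.
G_4 = 83. HB_6(83) = 2·6^2 + 6 + 5. Bump = 110. G_5 = 109.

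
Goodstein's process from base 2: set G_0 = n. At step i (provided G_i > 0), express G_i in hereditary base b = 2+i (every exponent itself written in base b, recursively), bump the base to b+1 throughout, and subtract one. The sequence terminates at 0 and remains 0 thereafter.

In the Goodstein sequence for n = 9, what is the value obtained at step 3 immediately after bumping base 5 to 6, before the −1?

140744

G_0 = 9. HB_2(9) = 2^(2 + 1) + 1. Bump = 82. G_1 = 81.
G_1 = 81. HB_3(81) = 3^(3 + 1). Bump = 1024. G_2 = 1023.
G_2 = 1023. HB_4(1023) = 3·4^4 + 3·4^3 + 3·4^2 + 3·4 + 3. Bump = 9843. G_3 = 9842.
G_3 = 9842. HB_5(9842) = 3·5^5 + 3·5^3 + 3·5^2 + 3·5 + 2. Bump = 140744. G_4 = 140743.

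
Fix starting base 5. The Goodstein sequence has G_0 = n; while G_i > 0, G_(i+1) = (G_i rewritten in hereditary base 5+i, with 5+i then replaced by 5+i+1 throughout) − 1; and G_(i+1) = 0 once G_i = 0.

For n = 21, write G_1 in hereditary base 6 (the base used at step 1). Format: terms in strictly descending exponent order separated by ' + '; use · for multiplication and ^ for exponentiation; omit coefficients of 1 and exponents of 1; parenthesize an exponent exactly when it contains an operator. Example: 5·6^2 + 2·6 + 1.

4·6

21 —HB5→ 4·5 + 1 —bump→ 4·6 + 1 = 25 —(−1)→ 24
24 —HB6→ 4·6 —bump→ 4·7 = 28 —(−1)→ 27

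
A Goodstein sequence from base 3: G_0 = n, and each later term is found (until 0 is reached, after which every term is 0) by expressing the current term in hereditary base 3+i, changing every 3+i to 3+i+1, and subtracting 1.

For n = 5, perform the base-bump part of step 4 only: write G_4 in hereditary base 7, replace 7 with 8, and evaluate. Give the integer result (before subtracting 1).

G_0=5  [base 3] 3 + 2  →[3↦4]→  4 + 2 = 6  −1 ⇒ G_1=5
G_1=5  [base 4] 4 + 1  →[4↦5]→  5 + 1 = 6  −1 ⇒ G_2=5
G_2=5  [base 5] 5  →[5↦6]→  6 = 6  −1 ⇒ G_3=5
G_3=5  [base 6] 5  →[6↦7]→  5 = 5  −1 ⇒ G_4=4
G_4=4  [base 7] 4  →[7↦8]→  4 = 4  −1 ⇒ G_5=3

4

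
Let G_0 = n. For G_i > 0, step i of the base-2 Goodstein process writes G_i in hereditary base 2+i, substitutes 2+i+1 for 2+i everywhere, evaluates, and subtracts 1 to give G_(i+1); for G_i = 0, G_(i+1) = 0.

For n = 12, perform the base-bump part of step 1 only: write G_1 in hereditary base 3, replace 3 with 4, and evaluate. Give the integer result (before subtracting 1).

1066

base 2: 12 = 2^(2 + 1) + 2^2; at 3: 3^(3 + 1) + 3^3 = 108; next = 107
base 3: 107 = 3^(3 + 1) + 2·3^2 + 2·3 + 2; at 4: 4^(4 + 1) + 2·4^2 + 2·4 + 2 = 1066; next = 1065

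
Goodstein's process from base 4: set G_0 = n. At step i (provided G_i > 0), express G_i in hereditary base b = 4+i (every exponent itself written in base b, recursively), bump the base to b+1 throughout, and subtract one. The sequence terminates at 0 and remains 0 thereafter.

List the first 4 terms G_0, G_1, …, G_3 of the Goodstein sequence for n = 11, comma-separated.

(0) 11|_4 = 2·4 + 3 ↦ 2·5 + 3|_5 = 13 ⇒ 12
(1) 12|_5 = 2·5 + 2 ↦ 2·6 + 2|_6 = 14 ⇒ 13
(2) 13|_6 = 2·6 + 1 ↦ 2·7 + 1|_7 = 15 ⇒ 14

11, 12, 13, 14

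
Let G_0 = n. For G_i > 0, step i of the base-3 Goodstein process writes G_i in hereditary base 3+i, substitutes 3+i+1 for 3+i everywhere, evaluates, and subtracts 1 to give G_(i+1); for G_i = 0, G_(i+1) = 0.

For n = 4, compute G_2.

4

step 0: 4 = 3 + 1; sub 4 for 3: 4 + 1; = 5; G_1 = 5−1 = 4
step 1: 4 = 4; sub 5 for 4: 5; = 5; G_2 = 5−1 = 4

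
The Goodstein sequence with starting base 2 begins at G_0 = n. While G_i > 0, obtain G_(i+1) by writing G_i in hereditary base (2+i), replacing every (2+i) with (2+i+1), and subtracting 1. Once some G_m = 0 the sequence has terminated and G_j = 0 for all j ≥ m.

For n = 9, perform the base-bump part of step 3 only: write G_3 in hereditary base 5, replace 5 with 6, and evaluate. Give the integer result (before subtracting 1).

140744

G_0=9  [base 2] 2^(2 + 1) + 1  →[2↦3]→  3^(3 + 1) + 1 = 82  −1 ⇒ G_1=81
G_1=81  [base 3] 3^(3 + 1)  →[3↦4]→  4^(4 + 1) = 1024  −1 ⇒ G_2=1023
G_2=1023  [base 4] 3·4^4 + 3·4^3 + 3·4^2 + 3·4 + 3  →[4↦5]→  3·5^5 + 3·5^3 + 3·5^2 + 3·5 + 3 = 9843  −1 ⇒ G_3=9842
G_3=9842  [base 5] 3·5^5 + 3·5^3 + 3·5^2 + 3·5 + 2  →[5↦6]→  3·6^6 + 3·6^3 + 3·6^2 + 3·6 + 2 = 140744  −1 ⇒ G_4=140743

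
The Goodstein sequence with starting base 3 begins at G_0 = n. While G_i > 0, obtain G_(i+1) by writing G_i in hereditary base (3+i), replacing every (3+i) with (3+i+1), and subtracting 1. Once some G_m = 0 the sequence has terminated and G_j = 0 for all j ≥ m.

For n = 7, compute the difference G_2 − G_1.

step 0: 7 = 2·3 + 1; sub 4 for 3: 2·4 + 1; = 9; G_1 = 9−1 = 8
step 1: 8 = 2·4; sub 5 for 4: 2·5; = 10; G_2 = 10−1 = 9

1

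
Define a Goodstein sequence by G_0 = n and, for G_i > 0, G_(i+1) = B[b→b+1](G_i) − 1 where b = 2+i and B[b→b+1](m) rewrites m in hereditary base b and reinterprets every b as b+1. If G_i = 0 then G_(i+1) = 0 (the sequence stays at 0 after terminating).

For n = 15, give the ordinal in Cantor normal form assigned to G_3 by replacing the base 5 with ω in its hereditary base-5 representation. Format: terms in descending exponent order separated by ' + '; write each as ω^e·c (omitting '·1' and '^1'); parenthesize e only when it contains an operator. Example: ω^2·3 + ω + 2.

i=0: 15 = 2^(2 + 1) + 2^2 + 2 + 1 (b=2); 2→3: 3^(3 + 1) + 3^3 + 3 + 1 = 112; 112−1 = 111
i=1: 111 = 3^(3 + 1) + 3^3 + 3 (b=3); 3→4: 4^(4 + 1) + 4^4 + 4 = 1284; 1284−1 = 1283
i=2: 1283 = 4^(4 + 1) + 4^4 + 3 (b=4); 4→5: 5^(5 + 1) + 5^5 + 3 = 18753; 18753−1 = 18752
i=3: 18752 = 5^(5 + 1) + 5^5 + 2 (b=5); 5→6: 6^(6 + 1) + 6^6 + 2 = 326594; 326594−1 = 326593

ω^(ω + 1) + ω^ω + 2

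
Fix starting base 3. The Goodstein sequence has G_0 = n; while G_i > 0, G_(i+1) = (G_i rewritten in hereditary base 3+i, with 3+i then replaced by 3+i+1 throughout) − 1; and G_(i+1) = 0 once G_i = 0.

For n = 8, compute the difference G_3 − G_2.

1

G_0 = 8. HB_3(8) = 2·3 + 2. Bump = 10. G_1 = 9.
G_1 = 9. HB_4(9) = 2·4 + 1. Bump = 11. G_2 = 10.
G_2 = 10. HB_5(10) = 2·5. Bump = 12. G_3 = 11.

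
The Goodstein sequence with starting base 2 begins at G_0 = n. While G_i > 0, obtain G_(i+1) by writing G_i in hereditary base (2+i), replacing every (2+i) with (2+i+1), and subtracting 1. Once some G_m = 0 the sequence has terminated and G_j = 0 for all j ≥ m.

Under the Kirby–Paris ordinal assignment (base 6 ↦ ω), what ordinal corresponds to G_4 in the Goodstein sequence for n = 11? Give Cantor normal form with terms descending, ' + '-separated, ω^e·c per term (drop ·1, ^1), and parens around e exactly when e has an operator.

[0] 11 ≡ 2^(2 + 1) + 2 + 1 (base 2). Lift 3: 85. −1: 84.
[1] 84 ≡ 3^(3 + 1) + 3 (base 3). Lift 4: 1028. −1: 1027.
[2] 1027 ≡ 4^(4 + 1) + 3 (base 4). Lift 5: 15628. −1: 15627.
[3] 15627 ≡ 5^(5 + 1) + 2 (base 5). Lift 6: 279938. −1: 279937.
[4] 279937 ≡ 6^(6 + 1) + 1 (base 6). Lift 7: 5764802. −1: 5764801.

ω^(ω + 1) + 1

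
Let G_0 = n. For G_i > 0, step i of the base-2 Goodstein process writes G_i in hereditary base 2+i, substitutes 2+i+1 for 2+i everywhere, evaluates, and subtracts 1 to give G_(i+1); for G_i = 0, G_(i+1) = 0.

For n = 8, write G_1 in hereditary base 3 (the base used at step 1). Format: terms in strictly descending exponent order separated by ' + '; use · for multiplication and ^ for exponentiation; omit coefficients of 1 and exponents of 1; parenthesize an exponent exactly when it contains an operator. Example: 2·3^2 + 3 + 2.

[0] 8 ≡ 2^(2 + 1) (base 2). Lift 3: 81. −1: 80.
[1] 80 ≡ 2·3^3 + 2·3^2 + 2·3 + 2 (base 3). Lift 4: 554. −1: 553.

2·3^3 + 2·3^2 + 2·3 + 2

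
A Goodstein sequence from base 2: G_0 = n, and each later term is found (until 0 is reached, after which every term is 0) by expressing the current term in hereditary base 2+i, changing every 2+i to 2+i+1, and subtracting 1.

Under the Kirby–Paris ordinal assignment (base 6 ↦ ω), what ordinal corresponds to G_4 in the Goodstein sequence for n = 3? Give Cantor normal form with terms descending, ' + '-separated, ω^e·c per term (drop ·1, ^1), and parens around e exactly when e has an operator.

1

(0) 3|_2 = 2 + 1 ↦ 3 + 1|_3 = 4 ⇒ 3
(1) 3|_3 = 3 ↦ 4|_4 = 4 ⇒ 3
(2) 3|_4 = 3 ↦ 3|_5 = 3 ⇒ 2
(3) 2|_5 = 2 ↦ 2|_6 = 2 ⇒ 1
(4) 1|_6 = 1 ↦ 1|_7 = 1 ⇒ 0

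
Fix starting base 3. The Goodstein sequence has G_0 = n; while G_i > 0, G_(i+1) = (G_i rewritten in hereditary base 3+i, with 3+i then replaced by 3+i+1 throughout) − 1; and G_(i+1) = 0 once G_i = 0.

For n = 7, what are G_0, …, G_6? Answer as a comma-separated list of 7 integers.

i=0: 7 = 2·3 + 1 (b=3); 3→4: 2·4 + 1 = 9; 9−1 = 8
i=1: 8 = 2·4 (b=4); 4→5: 2·5 = 10; 10−1 = 9
i=2: 9 = 5 + 4 (b=5); 5→6: 6 + 4 = 10; 10−1 = 9
i=3: 9 = 6 + 3 (b=6); 6→7: 7 + 3 = 10; 10−1 = 9
i=4: 9 = 7 + 2 (b=7); 7→8: 8 + 2 = 10; 10−1 = 9
i=5: 9 = 8 + 1 (b=8); 8→9: 9 + 1 = 10; 10−1 = 9

7, 8, 9, 9, 9, 9, 9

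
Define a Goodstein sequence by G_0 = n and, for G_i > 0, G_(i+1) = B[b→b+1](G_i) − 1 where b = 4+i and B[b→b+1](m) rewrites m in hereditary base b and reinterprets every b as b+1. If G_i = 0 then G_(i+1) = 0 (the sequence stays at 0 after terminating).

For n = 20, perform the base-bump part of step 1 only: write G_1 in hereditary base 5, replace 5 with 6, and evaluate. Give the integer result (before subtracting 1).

20 —HB4→ 4^2 + 4 —bump→ 5^2 + 5 = 30 —(−1)→ 29
29 —HB5→ 5^2 + 4 —bump→ 6^2 + 4 = 40 —(−1)→ 39

40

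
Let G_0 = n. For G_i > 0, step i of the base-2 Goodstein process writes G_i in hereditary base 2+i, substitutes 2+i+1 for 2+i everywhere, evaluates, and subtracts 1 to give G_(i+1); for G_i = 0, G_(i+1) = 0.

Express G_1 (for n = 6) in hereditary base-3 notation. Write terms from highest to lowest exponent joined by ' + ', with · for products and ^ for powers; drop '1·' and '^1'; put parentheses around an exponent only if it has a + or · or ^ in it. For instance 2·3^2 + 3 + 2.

i=0: 6 = 2^2 + 2 (b=2); 2→3: 3^3 + 3 = 30; 30−1 = 29
i=1: 29 = 3^3 + 2 (b=3); 3→4: 4^4 + 2 = 258; 258−1 = 257

3^3 + 2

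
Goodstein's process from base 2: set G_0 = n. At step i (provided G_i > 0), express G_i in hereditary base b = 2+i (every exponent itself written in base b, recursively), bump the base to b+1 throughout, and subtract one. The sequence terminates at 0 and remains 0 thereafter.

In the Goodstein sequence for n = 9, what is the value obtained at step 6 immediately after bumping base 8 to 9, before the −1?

1162263922

(0) 9|_2 = 2^(2 + 1) + 1 ↦ 3^(3 + 1) + 1|_3 = 82 ⇒ 81
(1) 81|_3 = 3^(3 + 1) ↦ 4^(4 + 1)|_4 = 1024 ⇒ 1023
(2) 1023|_4 = 3·4^4 + 3·4^3 + 3·4^2 + 3·4 + 3 ↦ 3·5^5 + 3·5^3 + 3·5^2 + 3·5 + 3|_5 = 9843 ⇒ 9842
(3) 9842|_5 = 3·5^5 + 3·5^3 + 3·5^2 + 3·5 + 2 ↦ 3·6^6 + 3·6^3 + 3·6^2 + 3·6 + 2|_6 = 140744 ⇒ 140743
(4) 140743|_6 = 3·6^6 + 3·6^3 + 3·6^2 + 3·6 + 1 ↦ 3·7^7 + 3·7^3 + 3·7^2 + 3·7 + 1|_7 = 2471827 ⇒ 2471826
(5) 2471826|_7 = 3·7^7 + 3·7^3 + 3·7^2 + 3·7 ↦ 3·8^8 + 3·8^3 + 3·8^2 + 3·8|_8 = 50333400 ⇒ 50333399
(6) 50333399|_8 = 3·8^8 + 3·8^3 + 3·8^2 + 2·8 + 7 ↦ 3·9^9 + 3·9^3 + 3·9^2 + 2·9 + 7|_9 = 1162263922 ⇒ 1162263921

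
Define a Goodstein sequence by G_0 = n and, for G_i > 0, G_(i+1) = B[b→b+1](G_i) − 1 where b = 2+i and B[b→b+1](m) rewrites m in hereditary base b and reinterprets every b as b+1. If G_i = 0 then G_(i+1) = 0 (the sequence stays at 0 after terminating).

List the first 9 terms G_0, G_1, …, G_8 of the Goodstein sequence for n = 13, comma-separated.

13, 108, 1279, 16092, 280711, 5765998, 134219479, 3486786855, 100000003325

13 —HB2→ 2^(2 + 1) + 2^2 + 1 —bump→ 3^(3 + 1) + 3^3 + 1 = 109 —(−1)→ 108
108 —HB3→ 3^(3 + 1) + 3^3 —bump→ 4^(4 + 1) + 4^4 = 1280 —(−1)→ 1279
1279 —HB4→ 4^(4 + 1) + 3·4^3 + 3·4^2 + 3·4 + 3 —bump→ 5^(5 + 1) + 3·5^3 + 3·5^2 + 3·5 + 3 = 16093 —(−1)→ 16092
16092 —HB5→ 5^(5 + 1) + 3·5^3 + 3·5^2 + 3·5 + 2 —bump→ 6^(6 + 1) + 3·6^3 + 3·6^2 + 3·6 + 2 = 280712 —(−1)→ 280711
280711 —HB6→ 6^(6 + 1) + 3·6^3 + 3·6^2 + 3·6 + 1 —bump→ 7^(7 + 1) + 3·7^3 + 3·7^2 + 3·7 + 1 = 5765999 —(−1)→ 5765998
5765998 —HB7→ 7^(7 + 1) + 3·7^3 + 3·7^2 + 3·7 —bump→ 8^(8 + 1) + 3·8^3 + 3·8^2 + 3·8 = 134219480 —(−1)→ 134219479
134219479 —HB8→ 8^(8 + 1) + 3·8^3 + 3·8^2 + 2·8 + 7 —bump→ 9^(9 + 1) + 3·9^3 + 3·9^2 + 2·9 + 7 = 3486786856 —(−1)→ 3486786855
3486786855 —HB9→ 9^(9 + 1) + 3·9^3 + 3·9^2 + 2·9 + 6 —bump→ 10^(10 + 1) + 3·10^3 + 3·10^2 + 2·10 + 6 = 100000003326 —(−1)→ 100000003325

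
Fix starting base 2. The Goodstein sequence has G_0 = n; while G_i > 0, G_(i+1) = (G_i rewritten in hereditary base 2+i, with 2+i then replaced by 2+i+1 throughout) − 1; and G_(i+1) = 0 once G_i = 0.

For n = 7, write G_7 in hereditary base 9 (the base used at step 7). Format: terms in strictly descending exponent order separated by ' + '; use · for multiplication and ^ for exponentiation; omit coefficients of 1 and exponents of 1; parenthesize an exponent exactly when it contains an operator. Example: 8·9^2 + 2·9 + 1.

base 2: 7 = 2^2 + 2 + 1; at 3: 3^3 + 3 + 1 = 31; next = 30
base 3: 30 = 3^3 + 3; at 4: 4^4 + 4 = 260; next = 259
base 4: 259 = 4^4 + 3; at 5: 5^5 + 3 = 3128; next = 3127
base 5: 3127 = 5^5 + 2; at 6: 6^6 + 2 = 46658; next = 46657
base 6: 46657 = 6^6 + 1; at 7: 7^7 + 1 = 823544; next = 823543
base 7: 823543 = 7^7; at 8: 8^8 = 16777216; next = 16777215
base 8: 16777215 = 7·8^7 + 7·8^6 + 7·8^5 + 7·8^4 + 7·8^3 + 7·8^2 + 7·8 + 7; at 9: 7·9^7 + 7·9^6 + 7·9^5 + 7·9^4 + 7·9^3 + 7·9^2 + 7·9 + 7 = 37665880; next = 37665879
base 9: 37665879 = 7·9^7 + 7·9^6 + 7·9^5 + 7·9^4 + 7·9^3 + 7·9^2 + 7·9 + 6; at 10: 7·10^7 + 7·10^6 + 7·10^5 + 7·10^4 + 7·10^3 + 7·10^2 + 7·10 + 6 = 77777776; next = 77777775

7·9^7 + 7·9^6 + 7·9^5 + 7·9^4 + 7·9^3 + 7·9^2 + 7·9 + 6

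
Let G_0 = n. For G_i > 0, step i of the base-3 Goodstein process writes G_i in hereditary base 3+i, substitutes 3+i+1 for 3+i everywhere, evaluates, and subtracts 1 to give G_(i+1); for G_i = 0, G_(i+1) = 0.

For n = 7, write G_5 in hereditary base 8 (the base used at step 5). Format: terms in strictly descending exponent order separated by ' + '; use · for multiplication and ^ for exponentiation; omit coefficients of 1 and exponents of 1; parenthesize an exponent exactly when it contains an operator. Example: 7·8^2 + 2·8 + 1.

step 0: 7 = 2·3 + 1; sub 4 for 3: 2·4 + 1; = 9; G_1 = 9−1 = 8
step 1: 8 = 2·4; sub 5 for 4: 2·5; = 10; G_2 = 10−1 = 9
step 2: 9 = 5 + 4; sub 6 for 5: 6 + 4; = 10; G_3 = 10−1 = 9
step 3: 9 = 6 + 3; sub 7 for 6: 7 + 3; = 10; G_4 = 10−1 = 9
step 4: 9 = 7 + 2; sub 8 for 7: 8 + 2; = 10; G_5 = 10−1 = 9
step 5: 9 = 8 + 1; sub 9 for 8: 9 + 1; = 10; G_6 = 10−1 = 9

8 + 1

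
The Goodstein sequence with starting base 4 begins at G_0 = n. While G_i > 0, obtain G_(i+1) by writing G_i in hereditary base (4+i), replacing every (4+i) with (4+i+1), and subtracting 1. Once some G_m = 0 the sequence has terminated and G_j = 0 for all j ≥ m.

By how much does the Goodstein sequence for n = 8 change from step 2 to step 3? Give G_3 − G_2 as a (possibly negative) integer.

0

G_0 = 8. HB_4(8) = 2·4. Bump = 10. G_1 = 9.
G_1 = 9. HB_5(9) = 5 + 4. Bump = 10. G_2 = 9.
G_2 = 9. HB_6(9) = 6 + 3. Bump = 10. G_3 = 9.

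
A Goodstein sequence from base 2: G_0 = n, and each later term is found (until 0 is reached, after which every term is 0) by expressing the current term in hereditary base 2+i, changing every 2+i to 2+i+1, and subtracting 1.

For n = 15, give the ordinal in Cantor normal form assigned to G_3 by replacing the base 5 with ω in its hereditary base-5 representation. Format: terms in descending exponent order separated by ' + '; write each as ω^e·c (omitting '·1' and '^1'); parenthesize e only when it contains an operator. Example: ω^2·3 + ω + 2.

G_0=15  [base 2] 2^(2 + 1) + 2^2 + 2 + 1  →[2↦3]→  3^(3 + 1) + 3^3 + 3 + 1 = 112  −1 ⇒ G_1=111
G_1=111  [base 3] 3^(3 + 1) + 3^3 + 3  →[3↦4]→  4^(4 + 1) + 4^4 + 4 = 1284  −1 ⇒ G_2=1283
G_2=1283  [base 4] 4^(4 + 1) + 4^4 + 3  →[4↦5]→  5^(5 + 1) + 5^5 + 3 = 18753  −1 ⇒ G_3=18752
G_3=18752  [base 5] 5^(5 + 1) + 5^5 + 2  →[5↦6]→  6^(6 + 1) + 6^6 + 2 = 326594  −1 ⇒ G_4=326593

ω^(ω + 1) + ω^ω + 2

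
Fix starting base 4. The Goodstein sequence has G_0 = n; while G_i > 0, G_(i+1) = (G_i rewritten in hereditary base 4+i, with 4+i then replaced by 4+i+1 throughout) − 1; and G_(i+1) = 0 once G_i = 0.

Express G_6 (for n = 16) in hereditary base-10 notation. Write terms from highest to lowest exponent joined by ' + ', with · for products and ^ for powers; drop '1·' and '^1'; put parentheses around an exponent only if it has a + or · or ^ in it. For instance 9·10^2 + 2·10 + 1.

3·10 + 9

G_0=16  [base 4] 4^2  →[4↦5]→  5^2 = 25  −1 ⇒ G_1=24
G_1=24  [base 5] 4·5 + 4  →[5↦6]→  4·6 + 4 = 28  −1 ⇒ G_2=27
G_2=27  [base 6] 4·6 + 3  →[6↦7]→  4·7 + 3 = 31  −1 ⇒ G_3=30
G_3=30  [base 7] 4·7 + 2  →[7↦8]→  4·8 + 2 = 34  −1 ⇒ G_4=33
G_4=33  [base 8] 4·8 + 1  →[8↦9]→  4·9 + 1 = 37  −1 ⇒ G_5=36
G_5=36  [base 9] 4·9  →[9↦10]→  4·10 = 40  −1 ⇒ G_6=39
G_6=39  [base 10] 3·10 + 9  →[10↦11]→  3·11 + 9 = 42  −1 ⇒ G_7=41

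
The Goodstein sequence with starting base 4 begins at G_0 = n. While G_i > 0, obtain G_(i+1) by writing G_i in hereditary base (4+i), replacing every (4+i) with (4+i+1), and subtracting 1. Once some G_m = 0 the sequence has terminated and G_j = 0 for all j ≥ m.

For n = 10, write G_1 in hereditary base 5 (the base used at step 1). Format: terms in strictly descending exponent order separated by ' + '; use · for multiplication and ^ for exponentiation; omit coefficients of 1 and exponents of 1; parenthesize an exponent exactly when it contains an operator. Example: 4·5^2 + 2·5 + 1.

[0] 10 ≡ 2·4 + 2 (base 4). Lift 5: 12. −1: 11.
[1] 11 ≡ 2·5 + 1 (base 5). Lift 6: 13. −1: 12.

2·5 + 1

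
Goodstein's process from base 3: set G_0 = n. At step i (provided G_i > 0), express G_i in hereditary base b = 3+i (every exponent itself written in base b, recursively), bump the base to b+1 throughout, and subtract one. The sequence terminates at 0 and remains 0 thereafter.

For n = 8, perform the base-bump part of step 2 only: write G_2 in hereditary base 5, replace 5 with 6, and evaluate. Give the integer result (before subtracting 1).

[0] 8 ≡ 2·3 + 2 (base 3). Lift 4: 10. −1: 9.
[1] 9 ≡ 2·4 + 1 (base 4). Lift 5: 11. −1: 10.
[2] 10 ≡ 2·5 (base 5). Lift 6: 12. −1: 11.

12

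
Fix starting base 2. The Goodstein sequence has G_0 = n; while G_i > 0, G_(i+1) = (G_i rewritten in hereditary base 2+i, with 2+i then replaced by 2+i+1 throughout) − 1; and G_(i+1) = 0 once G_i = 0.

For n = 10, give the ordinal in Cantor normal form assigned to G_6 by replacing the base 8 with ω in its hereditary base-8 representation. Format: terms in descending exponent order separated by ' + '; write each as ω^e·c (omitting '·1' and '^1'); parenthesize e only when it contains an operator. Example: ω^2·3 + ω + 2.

G_0=10  [base 2] 2^(2 + 1) + 2  →[2↦3]→  3^(3 + 1) + 3 = 84  −1 ⇒ G_1=83
G_1=83  [base 3] 3^(3 + 1) + 2  →[3↦4]→  4^(4 + 1) + 2 = 1026  −1 ⇒ G_2=1025
G_2=1025  [base 4] 4^(4 + 1) + 1  →[4↦5]→  5^(5 + 1) + 1 = 15626  −1 ⇒ G_3=15625
G_3=15625  [base 5] 5^(5 + 1)  →[5↦6]→  6^(6 + 1) = 279936  −1 ⇒ G_4=279935
G_4=279935  [base 6] 5·6^6 + 5·6^5 + 5·6^4 + 5·6^3 + 5·6^2 + 5·6 + 5  →[6↦7]→  5·7^7 + 5·7^5 + 5·7^4 + 5·7^3 + 5·7^2 + 5·7 + 5 = 4215755  −1 ⇒ G_5=4215754
G_5=4215754  [base 7] 5·7^7 + 5·7^5 + 5·7^4 + 5·7^3 + 5·7^2 + 5·7 + 4  →[7↦8]→  5·8^8 + 5·8^5 + 5·8^4 + 5·8^3 + 5·8^2 + 5·8 + 4 = 84073324  −1 ⇒ G_6=84073323
G_6=84073323  [base 8] 5·8^8 + 5·8^5 + 5·8^4 + 5·8^3 + 5·8^2 + 5·8 + 3  →[8↦9]→  5·9^9 + 5·9^5 + 5·9^4 + 5·9^3 + 5·9^2 + 5·9 + 3 = 1937434593  −1 ⇒ G_7=1937434592

ω^ω·5 + ω^5·5 + ω^4·5 + ω^3·5 + ω^2·5 + ω·5 + 3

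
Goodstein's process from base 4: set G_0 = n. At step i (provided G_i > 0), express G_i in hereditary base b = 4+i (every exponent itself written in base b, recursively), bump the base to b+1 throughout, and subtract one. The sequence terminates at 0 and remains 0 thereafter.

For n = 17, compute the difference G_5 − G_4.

(0) 17|_4 = 4^2 + 1 ↦ 5^2 + 1|_5 = 26 ⇒ 25
(1) 25|_5 = 5^2 ↦ 6^2|_6 = 36 ⇒ 35
(2) 35|_6 = 5·6 + 5 ↦ 5·7 + 5|_7 = 40 ⇒ 39
(3) 39|_7 = 5·7 + 4 ↦ 5·8 + 4|_8 = 44 ⇒ 43
(4) 43|_8 = 5·8 + 3 ↦ 5·9 + 3|_9 = 48 ⇒ 47

4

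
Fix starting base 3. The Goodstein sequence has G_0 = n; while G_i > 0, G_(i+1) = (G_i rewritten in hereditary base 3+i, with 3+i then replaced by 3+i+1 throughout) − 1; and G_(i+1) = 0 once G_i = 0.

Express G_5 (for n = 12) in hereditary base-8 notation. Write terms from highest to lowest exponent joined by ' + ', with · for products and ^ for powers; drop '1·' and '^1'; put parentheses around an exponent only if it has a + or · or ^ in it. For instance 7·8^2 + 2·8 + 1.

7·8 + 7

i=0: 12 = 3^2 + 3 (b=3); 3→4: 4^2 + 4 = 20; 20−1 = 19
i=1: 19 = 4^2 + 3 (b=4); 4→5: 5^2 + 3 = 28; 28−1 = 27
i=2: 27 = 5^2 + 2 (b=5); 5→6: 6^2 + 2 = 38; 38−1 = 37
i=3: 37 = 6^2 + 1 (b=6); 6→7: 7^2 + 1 = 50; 50−1 = 49
i=4: 49 = 7^2 (b=7); 7→8: 8^2 = 64; 64−1 = 63
i=5: 63 = 7·8 + 7 (b=8); 8→9: 7·9 + 7 = 70; 70−1 = 69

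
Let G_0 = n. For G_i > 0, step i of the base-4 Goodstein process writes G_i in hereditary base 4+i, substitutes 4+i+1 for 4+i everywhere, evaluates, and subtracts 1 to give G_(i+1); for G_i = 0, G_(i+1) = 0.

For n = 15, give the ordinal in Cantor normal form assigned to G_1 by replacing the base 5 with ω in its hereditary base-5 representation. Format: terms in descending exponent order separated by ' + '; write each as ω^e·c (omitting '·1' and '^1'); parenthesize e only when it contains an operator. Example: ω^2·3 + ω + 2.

ω·3 + 2

step 0: 15 = 3·4 + 3; sub 5 for 4: 3·5 + 3; = 18; G_1 = 18−1 = 17
step 1: 17 = 3·5 + 2; sub 6 for 5: 3·6 + 2; = 20; G_2 = 20−1 = 19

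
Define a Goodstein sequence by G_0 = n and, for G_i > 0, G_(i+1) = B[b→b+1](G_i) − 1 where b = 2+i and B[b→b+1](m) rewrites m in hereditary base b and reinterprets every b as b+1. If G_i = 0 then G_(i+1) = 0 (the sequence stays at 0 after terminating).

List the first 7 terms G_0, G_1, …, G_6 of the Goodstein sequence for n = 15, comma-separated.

15, 111, 1283, 18752, 326593, 6588344, 150994943

G_0=15  [base 2] 2^(2 + 1) + 2^2 + 2 + 1  →[2↦3]→  3^(3 + 1) + 3^3 + 3 + 1 = 112  −1 ⇒ G_1=111
G_1=111  [base 3] 3^(3 + 1) + 3^3 + 3  →[3↦4]→  4^(4 + 1) + 4^4 + 4 = 1284  −1 ⇒ G_2=1283
G_2=1283  [base 4] 4^(4 + 1) + 4^4 + 3  →[4↦5]→  5^(5 + 1) + 5^5 + 3 = 18753  −1 ⇒ G_3=18752
G_3=18752  [base 5] 5^(5 + 1) + 5^5 + 2  →[5↦6]→  6^(6 + 1) + 6^6 + 2 = 326594  −1 ⇒ G_4=326593
G_4=326593  [base 6] 6^(6 + 1) + 6^6 + 1  →[6↦7]→  7^(7 + 1) + 7^7 + 1 = 6588345  −1 ⇒ G_5=6588344
G_5=6588344  [base 7] 7^(7 + 1) + 7^7  →[7↦8]→  8^(8 + 1) + 8^8 = 150994944  −1 ⇒ G_6=150994943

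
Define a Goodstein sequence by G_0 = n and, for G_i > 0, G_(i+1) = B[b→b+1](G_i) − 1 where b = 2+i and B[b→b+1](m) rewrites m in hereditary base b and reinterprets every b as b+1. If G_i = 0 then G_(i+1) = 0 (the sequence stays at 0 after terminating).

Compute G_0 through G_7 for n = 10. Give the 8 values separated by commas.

i=0: 10 = 2^(2 + 1) + 2 (b=2); 2→3: 3^(3 + 1) + 3 = 84; 84−1 = 83
i=1: 83 = 3^(3 + 1) + 2 (b=3); 3→4: 4^(4 + 1) + 2 = 1026; 1026−1 = 1025
i=2: 1025 = 4^(4 + 1) + 1 (b=4); 4→5: 5^(5 + 1) + 1 = 15626; 15626−1 = 15625
i=3: 15625 = 5^(5 + 1) (b=5); 5→6: 6^(6 + 1) = 279936; 279936−1 = 279935
i=4: 279935 = 5·6^6 + 5·6^5 + 5·6^4 + 5·6^3 + 5·6^2 + 5·6 + 5 (b=6); 6→7: 5·7^7 + 5·7^5 + 5·7^4 + 5·7^3 + 5·7^2 + 5·7 + 5 = 4215755; 4215755−1 = 4215754
i=5: 4215754 = 5·7^7 + 5·7^5 + 5·7^4 + 5·7^3 + 5·7^2 + 5·7 + 4 (b=7); 7→8: 5·8^8 + 5·8^5 + 5·8^4 + 5·8^3 + 5·8^2 + 5·8 + 4 = 84073324; 84073324−1 = 84073323
i=6: 84073323 = 5·8^8 + 5·8^5 + 5·8^4 + 5·8^3 + 5·8^2 + 5·8 + 3 (b=8); 8→9: 5·9^9 + 5·9^5 + 5·9^4 + 5·9^3 + 5·9^2 + 5·9 + 3 = 1937434593; 1937434593−1 = 1937434592

10, 83, 1025, 15625, 279935, 4215754, 84073323, 1937434592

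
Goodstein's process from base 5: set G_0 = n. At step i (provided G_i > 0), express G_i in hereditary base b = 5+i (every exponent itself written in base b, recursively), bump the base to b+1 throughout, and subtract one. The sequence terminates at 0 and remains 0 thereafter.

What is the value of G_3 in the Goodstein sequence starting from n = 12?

15

(0) 12|_5 = 2·5 + 2 ↦ 2·6 + 2|_6 = 14 ⇒ 13
(1) 13|_6 = 2·6 + 1 ↦ 2·7 + 1|_7 = 15 ⇒ 14
(2) 14|_7 = 2·7 ↦ 2·8|_8 = 16 ⇒ 15
(3) 15|_8 = 8 + 7 ↦ 9 + 7|_9 = 16 ⇒ 15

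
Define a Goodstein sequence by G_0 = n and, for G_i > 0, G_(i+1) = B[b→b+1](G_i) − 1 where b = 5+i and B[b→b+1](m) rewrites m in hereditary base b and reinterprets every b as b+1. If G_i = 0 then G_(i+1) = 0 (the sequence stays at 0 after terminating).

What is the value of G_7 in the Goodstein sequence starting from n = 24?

G_0=24  [base 5] 4·5 + 4  →[5↦6]→  4·6 + 4 = 28  −1 ⇒ G_1=27
G_1=27  [base 6] 4·6 + 3  →[6↦7]→  4·7 + 3 = 31  −1 ⇒ G_2=30
G_2=30  [base 7] 4·7 + 2  →[7↦8]→  4·8 + 2 = 34  −1 ⇒ G_3=33
G_3=33  [base 8] 4·8 + 1  →[8↦9]→  4·9 + 1 = 37  −1 ⇒ G_4=36
G_4=36  [base 9] 4·9  →[9↦10]→  4·10 = 40  −1 ⇒ G_5=39
G_5=39  [base 10] 3·10 + 9  →[10↦11]→  3·11 + 9 = 42  −1 ⇒ G_6=41
G_6=41  [base 11] 3·11 + 8  →[11↦12]→  3·12 + 8 = 44  −1 ⇒ G_7=43
G_7=43  [base 12] 3·12 + 7  →[12↦13]→  3·13 + 7 = 46  −1 ⇒ G_8=45

43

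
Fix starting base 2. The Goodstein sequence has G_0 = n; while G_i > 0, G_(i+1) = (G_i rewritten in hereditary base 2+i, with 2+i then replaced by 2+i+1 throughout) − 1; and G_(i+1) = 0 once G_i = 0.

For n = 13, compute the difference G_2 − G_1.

i=0: 13 = 2^(2 + 1) + 2^2 + 1 (b=2); 2→3: 3^(3 + 1) + 3^3 + 1 = 109; 109−1 = 108
i=1: 108 = 3^(3 + 1) + 3^3 (b=3); 3→4: 4^(4 + 1) + 4^4 = 1280; 1280−1 = 1279

1171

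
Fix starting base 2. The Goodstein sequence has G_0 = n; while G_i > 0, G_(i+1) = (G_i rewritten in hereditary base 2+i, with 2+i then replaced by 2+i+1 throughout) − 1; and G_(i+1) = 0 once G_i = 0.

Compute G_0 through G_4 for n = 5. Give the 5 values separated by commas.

5, 27, 255, 467, 775

i=0: 5 = 2^2 + 1 (b=2); 2→3: 3^3 + 1 = 28; 28−1 = 27
i=1: 27 = 3^3 (b=3); 3→4: 4^4 = 256; 256−1 = 255
i=2: 255 = 3·4^3 + 3·4^2 + 3·4 + 3 (b=4); 4→5: 3·5^3 + 3·5^2 + 3·5 + 3 = 468; 468−1 = 467
i=3: 467 = 3·5^3 + 3·5^2 + 3·5 + 2 (b=5); 5→6: 3·6^3 + 3·6^2 + 3·6 + 2 = 776; 776−1 = 775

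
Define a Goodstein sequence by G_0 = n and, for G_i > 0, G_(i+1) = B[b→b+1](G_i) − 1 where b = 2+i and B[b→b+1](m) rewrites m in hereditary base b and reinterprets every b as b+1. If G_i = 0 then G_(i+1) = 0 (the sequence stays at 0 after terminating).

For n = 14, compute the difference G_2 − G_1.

14 —HB2→ 2^(2 + 1) + 2^2 + 2 —bump→ 3^(3 + 1) + 3^3 + 3 = 111 —(−1)→ 110
110 —HB3→ 3^(3 + 1) + 3^3 + 2 —bump→ 4^(4 + 1) + 4^4 + 2 = 1282 —(−1)→ 1281

1171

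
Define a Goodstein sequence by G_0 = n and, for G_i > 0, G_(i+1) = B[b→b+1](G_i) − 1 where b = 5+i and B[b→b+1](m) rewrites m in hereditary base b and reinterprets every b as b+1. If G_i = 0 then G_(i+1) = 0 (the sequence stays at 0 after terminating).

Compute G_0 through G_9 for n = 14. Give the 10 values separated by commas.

[0] 14 ≡ 2·5 + 4 (base 5). Lift 6: 16. −1: 15.
[1] 15 ≡ 2·6 + 3 (base 6). Lift 7: 17. −1: 16.
[2] 16 ≡ 2·7 + 2 (base 7). Lift 8: 18. −1: 17.
[3] 17 ≡ 2·8 + 1 (base 8). Lift 9: 19. −1: 18.
[4] 18 ≡ 2·9 (base 9). Lift 10: 20. −1: 19.
[5] 19 ≡ 10 + 9 (base 10). Lift 11: 20. −1: 19.
[6] 19 ≡ 11 + 8 (base 11). Lift 12: 20. −1: 19.
[7] 19 ≡ 12 + 7 (base 12). Lift 13: 20. −1: 19.
[8] 19 ≡ 13 + 6 (base 13). Lift 14: 20. −1: 19.

14, 15, 16, 17, 18, 19, 19, 19, 19, 19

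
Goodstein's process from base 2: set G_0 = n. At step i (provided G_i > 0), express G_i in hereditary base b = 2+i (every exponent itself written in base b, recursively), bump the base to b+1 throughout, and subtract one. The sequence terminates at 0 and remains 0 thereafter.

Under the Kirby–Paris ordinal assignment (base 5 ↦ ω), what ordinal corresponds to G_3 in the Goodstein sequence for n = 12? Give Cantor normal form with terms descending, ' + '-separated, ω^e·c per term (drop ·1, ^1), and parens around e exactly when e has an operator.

G_0=12  [base 2] 2^(2 + 1) + 2^2  →[2↦3]→  3^(3 + 1) + 3^3 = 108  −1 ⇒ G_1=107
G_1=107  [base 3] 3^(3 + 1) + 2·3^2 + 2·3 + 2  →[3↦4]→  4^(4 + 1) + 2·4^2 + 2·4 + 2 = 1066  −1 ⇒ G_2=1065
G_2=1065  [base 4] 4^(4 + 1) + 2·4^2 + 2·4 + 1  →[4↦5]→  5^(5 + 1) + 2·5^2 + 2·5 + 1 = 15686  −1 ⇒ G_3=15685
G_3=15685  [base 5] 5^(5 + 1) + 2·5^2 + 2·5  →[5↦6]→  6^(6 + 1) + 2·6^2 + 2·6 = 280020  −1 ⇒ G_4=280019

ω^(ω + 1) + ω^2·2 + ω·2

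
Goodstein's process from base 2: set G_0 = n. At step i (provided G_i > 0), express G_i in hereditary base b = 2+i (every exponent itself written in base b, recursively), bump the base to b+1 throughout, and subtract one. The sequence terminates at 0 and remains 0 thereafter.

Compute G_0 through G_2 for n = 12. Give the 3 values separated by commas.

12, 107, 1065

base 2: 12 = 2^(2 + 1) + 2^2; at 3: 3^(3 + 1) + 3^3 = 108; next = 107
base 3: 107 = 3^(3 + 1) + 2·3^2 + 2·3 + 2; at 4: 4^(4 + 1) + 2·4^2 + 2·4 + 2 = 1066; next = 1065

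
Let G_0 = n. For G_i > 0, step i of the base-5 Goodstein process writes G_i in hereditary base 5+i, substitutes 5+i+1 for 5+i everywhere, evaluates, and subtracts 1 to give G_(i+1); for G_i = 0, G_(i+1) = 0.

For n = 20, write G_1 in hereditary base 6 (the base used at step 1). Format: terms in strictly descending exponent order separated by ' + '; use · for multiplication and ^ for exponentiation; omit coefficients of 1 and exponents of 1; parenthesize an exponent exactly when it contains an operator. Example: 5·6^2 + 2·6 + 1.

G_0=20  [base 5] 4·5  →[5↦6]→  4·6 = 24  −1 ⇒ G_1=23
G_1=23  [base 6] 3·6 + 5  →[6↦7]→  3·7 + 5 = 26  −1 ⇒ G_2=25

3·6 + 5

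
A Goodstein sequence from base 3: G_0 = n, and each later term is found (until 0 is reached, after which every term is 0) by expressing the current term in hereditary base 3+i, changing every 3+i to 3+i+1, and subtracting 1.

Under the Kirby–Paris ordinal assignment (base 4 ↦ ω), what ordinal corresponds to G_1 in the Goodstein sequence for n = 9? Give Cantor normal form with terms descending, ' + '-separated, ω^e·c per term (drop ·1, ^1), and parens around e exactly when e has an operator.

base 3: 9 = 3^2; at 4: 4^2 = 16; next = 15
base 4: 15 = 3·4 + 3; at 5: 3·5 + 3 = 18; next = 17

ω·3 + 3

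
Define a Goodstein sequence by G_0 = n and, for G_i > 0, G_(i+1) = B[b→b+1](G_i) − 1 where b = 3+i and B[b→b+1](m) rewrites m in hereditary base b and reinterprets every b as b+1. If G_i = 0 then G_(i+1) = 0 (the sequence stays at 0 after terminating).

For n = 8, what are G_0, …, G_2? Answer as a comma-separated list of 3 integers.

8, 9, 10

8 —HB3→ 2·3 + 2 —bump→ 2·4 + 2 = 10 —(−1)→ 9
9 —HB4→ 2·4 + 1 —bump→ 2·5 + 1 = 11 —(−1)→ 10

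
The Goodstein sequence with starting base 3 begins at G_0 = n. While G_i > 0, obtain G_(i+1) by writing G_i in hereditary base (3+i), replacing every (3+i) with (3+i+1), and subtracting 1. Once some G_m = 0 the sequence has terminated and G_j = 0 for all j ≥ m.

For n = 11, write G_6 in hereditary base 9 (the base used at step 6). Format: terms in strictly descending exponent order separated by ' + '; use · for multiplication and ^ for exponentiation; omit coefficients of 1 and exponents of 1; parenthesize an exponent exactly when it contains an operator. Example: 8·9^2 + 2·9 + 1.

5·9 + 2

11 —HB3→ 3^2 + 2 —bump→ 4^2 + 2 = 18 —(−1)→ 17
17 —HB4→ 4^2 + 1 —bump→ 5^2 + 1 = 26 —(−1)→ 25
25 —HB5→ 5^2 —bump→ 6^2 = 36 —(−1)→ 35
35 —HB6→ 5·6 + 5 —bump→ 5·7 + 5 = 40 —(−1)→ 39
39 —HB7→ 5·7 + 4 —bump→ 5·8 + 4 = 44 —(−1)→ 43
43 —HB8→ 5·8 + 3 —bump→ 5·9 + 3 = 48 —(−1)→ 47
47 —HB9→ 5·9 + 2 —bump→ 5·10 + 2 = 52 —(−1)→ 51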